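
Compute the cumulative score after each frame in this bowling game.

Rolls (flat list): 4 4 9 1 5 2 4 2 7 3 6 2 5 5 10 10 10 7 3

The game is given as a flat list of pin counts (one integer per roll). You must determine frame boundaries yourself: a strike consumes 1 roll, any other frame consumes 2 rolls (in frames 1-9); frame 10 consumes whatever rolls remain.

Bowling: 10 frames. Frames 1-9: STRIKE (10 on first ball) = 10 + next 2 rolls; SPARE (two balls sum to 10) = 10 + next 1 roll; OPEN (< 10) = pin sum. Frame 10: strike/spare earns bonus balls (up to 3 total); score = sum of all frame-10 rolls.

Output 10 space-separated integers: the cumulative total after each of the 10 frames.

Answer: 8 23 30 36 52 60 80 110 137 157

Derivation:
Frame 1: OPEN (4+4=8). Cumulative: 8
Frame 2: SPARE (9+1=10). 10 + next roll (5) = 15. Cumulative: 23
Frame 3: OPEN (5+2=7). Cumulative: 30
Frame 4: OPEN (4+2=6). Cumulative: 36
Frame 5: SPARE (7+3=10). 10 + next roll (6) = 16. Cumulative: 52
Frame 6: OPEN (6+2=8). Cumulative: 60
Frame 7: SPARE (5+5=10). 10 + next roll (10) = 20. Cumulative: 80
Frame 8: STRIKE. 10 + next two rolls (10+10) = 30. Cumulative: 110
Frame 9: STRIKE. 10 + next two rolls (10+7) = 27. Cumulative: 137
Frame 10: STRIKE. Sum of all frame-10 rolls (10+7+3) = 20. Cumulative: 157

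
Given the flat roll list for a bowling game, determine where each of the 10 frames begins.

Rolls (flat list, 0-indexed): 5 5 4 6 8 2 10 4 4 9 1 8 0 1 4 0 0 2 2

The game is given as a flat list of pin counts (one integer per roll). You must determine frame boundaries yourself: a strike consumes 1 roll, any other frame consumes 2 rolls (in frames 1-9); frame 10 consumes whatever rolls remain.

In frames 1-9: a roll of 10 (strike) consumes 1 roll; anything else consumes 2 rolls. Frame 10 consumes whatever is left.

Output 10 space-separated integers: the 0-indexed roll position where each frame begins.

Frame 1 starts at roll index 0: rolls=5,5 (sum=10), consumes 2 rolls
Frame 2 starts at roll index 2: rolls=4,6 (sum=10), consumes 2 rolls
Frame 3 starts at roll index 4: rolls=8,2 (sum=10), consumes 2 rolls
Frame 4 starts at roll index 6: roll=10 (strike), consumes 1 roll
Frame 5 starts at roll index 7: rolls=4,4 (sum=8), consumes 2 rolls
Frame 6 starts at roll index 9: rolls=9,1 (sum=10), consumes 2 rolls
Frame 7 starts at roll index 11: rolls=8,0 (sum=8), consumes 2 rolls
Frame 8 starts at roll index 13: rolls=1,4 (sum=5), consumes 2 rolls
Frame 9 starts at roll index 15: rolls=0,0 (sum=0), consumes 2 rolls
Frame 10 starts at roll index 17: 2 remaining rolls

Answer: 0 2 4 6 7 9 11 13 15 17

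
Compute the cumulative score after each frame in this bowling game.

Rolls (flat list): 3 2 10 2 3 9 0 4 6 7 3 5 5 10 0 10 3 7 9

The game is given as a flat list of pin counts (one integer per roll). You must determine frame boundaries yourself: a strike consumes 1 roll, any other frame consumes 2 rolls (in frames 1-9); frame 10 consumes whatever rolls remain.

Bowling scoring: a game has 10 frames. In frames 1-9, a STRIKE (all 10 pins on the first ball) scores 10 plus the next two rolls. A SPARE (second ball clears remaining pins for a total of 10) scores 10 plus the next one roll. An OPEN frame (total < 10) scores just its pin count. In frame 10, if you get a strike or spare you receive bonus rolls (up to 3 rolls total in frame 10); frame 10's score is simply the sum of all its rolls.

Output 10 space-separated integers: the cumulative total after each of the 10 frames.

Frame 1: OPEN (3+2=5). Cumulative: 5
Frame 2: STRIKE. 10 + next two rolls (2+3) = 15. Cumulative: 20
Frame 3: OPEN (2+3=5). Cumulative: 25
Frame 4: OPEN (9+0=9). Cumulative: 34
Frame 5: SPARE (4+6=10). 10 + next roll (7) = 17. Cumulative: 51
Frame 6: SPARE (7+3=10). 10 + next roll (5) = 15. Cumulative: 66
Frame 7: SPARE (5+5=10). 10 + next roll (10) = 20. Cumulative: 86
Frame 8: STRIKE. 10 + next two rolls (0+10) = 20. Cumulative: 106
Frame 9: SPARE (0+10=10). 10 + next roll (3) = 13. Cumulative: 119
Frame 10: SPARE. Sum of all frame-10 rolls (3+7+9) = 19. Cumulative: 138

Answer: 5 20 25 34 51 66 86 106 119 138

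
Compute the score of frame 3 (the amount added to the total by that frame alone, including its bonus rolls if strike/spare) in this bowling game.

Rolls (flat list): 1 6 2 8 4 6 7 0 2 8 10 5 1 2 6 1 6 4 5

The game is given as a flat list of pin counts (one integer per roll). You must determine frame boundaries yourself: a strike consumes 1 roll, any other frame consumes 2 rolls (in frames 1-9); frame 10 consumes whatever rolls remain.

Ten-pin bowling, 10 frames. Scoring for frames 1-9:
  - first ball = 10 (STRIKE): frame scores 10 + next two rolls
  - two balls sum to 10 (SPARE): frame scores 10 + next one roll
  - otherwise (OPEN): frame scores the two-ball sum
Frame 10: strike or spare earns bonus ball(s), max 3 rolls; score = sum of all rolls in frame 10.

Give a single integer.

Frame 1: OPEN (1+6=7). Cumulative: 7
Frame 2: SPARE (2+8=10). 10 + next roll (4) = 14. Cumulative: 21
Frame 3: SPARE (4+6=10). 10 + next roll (7) = 17. Cumulative: 38
Frame 4: OPEN (7+0=7). Cumulative: 45
Frame 5: SPARE (2+8=10). 10 + next roll (10) = 20. Cumulative: 65

Answer: 17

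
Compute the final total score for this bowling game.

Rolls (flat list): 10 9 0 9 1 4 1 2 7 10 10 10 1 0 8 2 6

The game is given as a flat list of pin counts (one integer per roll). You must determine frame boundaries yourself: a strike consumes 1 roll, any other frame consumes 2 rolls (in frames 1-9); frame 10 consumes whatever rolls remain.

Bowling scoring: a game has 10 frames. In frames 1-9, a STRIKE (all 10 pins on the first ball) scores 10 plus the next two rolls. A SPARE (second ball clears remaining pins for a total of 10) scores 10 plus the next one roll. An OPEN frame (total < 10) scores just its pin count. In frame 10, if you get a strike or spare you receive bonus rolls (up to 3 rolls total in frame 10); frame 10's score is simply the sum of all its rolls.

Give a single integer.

Frame 1: STRIKE. 10 + next two rolls (9+0) = 19. Cumulative: 19
Frame 2: OPEN (9+0=9). Cumulative: 28
Frame 3: SPARE (9+1=10). 10 + next roll (4) = 14. Cumulative: 42
Frame 4: OPEN (4+1=5). Cumulative: 47
Frame 5: OPEN (2+7=9). Cumulative: 56
Frame 6: STRIKE. 10 + next two rolls (10+10) = 30. Cumulative: 86
Frame 7: STRIKE. 10 + next two rolls (10+1) = 21. Cumulative: 107
Frame 8: STRIKE. 10 + next two rolls (1+0) = 11. Cumulative: 118
Frame 9: OPEN (1+0=1). Cumulative: 119
Frame 10: SPARE. Sum of all frame-10 rolls (8+2+6) = 16. Cumulative: 135

Answer: 135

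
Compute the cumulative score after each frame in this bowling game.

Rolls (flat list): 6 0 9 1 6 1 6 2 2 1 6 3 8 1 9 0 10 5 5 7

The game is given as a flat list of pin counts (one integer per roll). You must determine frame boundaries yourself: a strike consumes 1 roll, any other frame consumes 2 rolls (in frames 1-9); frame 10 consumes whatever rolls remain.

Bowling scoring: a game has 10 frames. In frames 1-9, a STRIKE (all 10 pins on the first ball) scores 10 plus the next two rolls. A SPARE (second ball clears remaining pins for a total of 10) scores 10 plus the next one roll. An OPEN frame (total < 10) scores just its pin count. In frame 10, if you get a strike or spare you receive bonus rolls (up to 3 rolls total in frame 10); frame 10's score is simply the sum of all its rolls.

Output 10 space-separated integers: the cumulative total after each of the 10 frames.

Frame 1: OPEN (6+0=6). Cumulative: 6
Frame 2: SPARE (9+1=10). 10 + next roll (6) = 16. Cumulative: 22
Frame 3: OPEN (6+1=7). Cumulative: 29
Frame 4: OPEN (6+2=8). Cumulative: 37
Frame 5: OPEN (2+1=3). Cumulative: 40
Frame 6: OPEN (6+3=9). Cumulative: 49
Frame 7: OPEN (8+1=9). Cumulative: 58
Frame 8: OPEN (9+0=9). Cumulative: 67
Frame 9: STRIKE. 10 + next two rolls (5+5) = 20. Cumulative: 87
Frame 10: SPARE. Sum of all frame-10 rolls (5+5+7) = 17. Cumulative: 104

Answer: 6 22 29 37 40 49 58 67 87 104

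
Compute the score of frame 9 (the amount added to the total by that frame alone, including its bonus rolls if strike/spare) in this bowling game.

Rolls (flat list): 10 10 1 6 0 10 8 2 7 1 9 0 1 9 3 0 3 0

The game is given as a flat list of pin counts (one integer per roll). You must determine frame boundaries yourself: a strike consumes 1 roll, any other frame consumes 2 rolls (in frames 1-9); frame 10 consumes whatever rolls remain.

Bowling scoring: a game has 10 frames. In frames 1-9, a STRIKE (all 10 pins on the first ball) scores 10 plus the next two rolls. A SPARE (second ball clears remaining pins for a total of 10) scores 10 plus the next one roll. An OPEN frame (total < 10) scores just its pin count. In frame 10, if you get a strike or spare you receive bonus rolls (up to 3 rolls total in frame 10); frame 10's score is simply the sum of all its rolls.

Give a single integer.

Frame 1: STRIKE. 10 + next two rolls (10+1) = 21. Cumulative: 21
Frame 2: STRIKE. 10 + next two rolls (1+6) = 17. Cumulative: 38
Frame 3: OPEN (1+6=7). Cumulative: 45
Frame 4: SPARE (0+10=10). 10 + next roll (8) = 18. Cumulative: 63
Frame 5: SPARE (8+2=10). 10 + next roll (7) = 17. Cumulative: 80
Frame 6: OPEN (7+1=8). Cumulative: 88
Frame 7: OPEN (9+0=9). Cumulative: 97
Frame 8: SPARE (1+9=10). 10 + next roll (3) = 13. Cumulative: 110
Frame 9: OPEN (3+0=3). Cumulative: 113
Frame 10: OPEN. Sum of all frame-10 rolls (3+0) = 3. Cumulative: 116

Answer: 3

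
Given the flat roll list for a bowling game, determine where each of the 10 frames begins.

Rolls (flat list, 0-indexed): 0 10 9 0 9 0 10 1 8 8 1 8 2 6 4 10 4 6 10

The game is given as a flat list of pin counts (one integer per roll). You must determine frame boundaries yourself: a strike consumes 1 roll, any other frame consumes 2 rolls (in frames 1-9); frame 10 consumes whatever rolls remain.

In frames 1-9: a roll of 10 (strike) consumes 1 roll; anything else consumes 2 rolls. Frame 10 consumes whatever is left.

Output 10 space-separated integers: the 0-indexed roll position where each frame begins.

Answer: 0 2 4 6 7 9 11 13 15 16

Derivation:
Frame 1 starts at roll index 0: rolls=0,10 (sum=10), consumes 2 rolls
Frame 2 starts at roll index 2: rolls=9,0 (sum=9), consumes 2 rolls
Frame 3 starts at roll index 4: rolls=9,0 (sum=9), consumes 2 rolls
Frame 4 starts at roll index 6: roll=10 (strike), consumes 1 roll
Frame 5 starts at roll index 7: rolls=1,8 (sum=9), consumes 2 rolls
Frame 6 starts at roll index 9: rolls=8,1 (sum=9), consumes 2 rolls
Frame 7 starts at roll index 11: rolls=8,2 (sum=10), consumes 2 rolls
Frame 8 starts at roll index 13: rolls=6,4 (sum=10), consumes 2 rolls
Frame 9 starts at roll index 15: roll=10 (strike), consumes 1 roll
Frame 10 starts at roll index 16: 3 remaining rolls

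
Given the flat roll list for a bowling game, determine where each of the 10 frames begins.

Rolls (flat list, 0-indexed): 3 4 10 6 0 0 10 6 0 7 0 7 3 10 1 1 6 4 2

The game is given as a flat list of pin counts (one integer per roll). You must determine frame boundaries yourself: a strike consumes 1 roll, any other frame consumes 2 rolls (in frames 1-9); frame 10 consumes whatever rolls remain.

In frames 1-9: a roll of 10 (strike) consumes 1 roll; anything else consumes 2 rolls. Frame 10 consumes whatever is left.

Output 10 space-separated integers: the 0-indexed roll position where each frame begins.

Frame 1 starts at roll index 0: rolls=3,4 (sum=7), consumes 2 rolls
Frame 2 starts at roll index 2: roll=10 (strike), consumes 1 roll
Frame 3 starts at roll index 3: rolls=6,0 (sum=6), consumes 2 rolls
Frame 4 starts at roll index 5: rolls=0,10 (sum=10), consumes 2 rolls
Frame 5 starts at roll index 7: rolls=6,0 (sum=6), consumes 2 rolls
Frame 6 starts at roll index 9: rolls=7,0 (sum=7), consumes 2 rolls
Frame 7 starts at roll index 11: rolls=7,3 (sum=10), consumes 2 rolls
Frame 8 starts at roll index 13: roll=10 (strike), consumes 1 roll
Frame 9 starts at roll index 14: rolls=1,1 (sum=2), consumes 2 rolls
Frame 10 starts at roll index 16: 3 remaining rolls

Answer: 0 2 3 5 7 9 11 13 14 16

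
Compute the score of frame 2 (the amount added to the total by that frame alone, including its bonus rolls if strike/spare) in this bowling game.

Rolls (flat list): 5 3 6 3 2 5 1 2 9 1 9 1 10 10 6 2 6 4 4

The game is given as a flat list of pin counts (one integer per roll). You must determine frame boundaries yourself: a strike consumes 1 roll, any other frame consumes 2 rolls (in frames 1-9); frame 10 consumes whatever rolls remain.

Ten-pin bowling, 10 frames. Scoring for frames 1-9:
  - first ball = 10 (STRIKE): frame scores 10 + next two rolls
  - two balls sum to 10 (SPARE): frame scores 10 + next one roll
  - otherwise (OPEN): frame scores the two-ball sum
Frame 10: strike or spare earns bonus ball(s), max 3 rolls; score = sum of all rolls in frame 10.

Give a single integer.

Answer: 9

Derivation:
Frame 1: OPEN (5+3=8). Cumulative: 8
Frame 2: OPEN (6+3=9). Cumulative: 17
Frame 3: OPEN (2+5=7). Cumulative: 24
Frame 4: OPEN (1+2=3). Cumulative: 27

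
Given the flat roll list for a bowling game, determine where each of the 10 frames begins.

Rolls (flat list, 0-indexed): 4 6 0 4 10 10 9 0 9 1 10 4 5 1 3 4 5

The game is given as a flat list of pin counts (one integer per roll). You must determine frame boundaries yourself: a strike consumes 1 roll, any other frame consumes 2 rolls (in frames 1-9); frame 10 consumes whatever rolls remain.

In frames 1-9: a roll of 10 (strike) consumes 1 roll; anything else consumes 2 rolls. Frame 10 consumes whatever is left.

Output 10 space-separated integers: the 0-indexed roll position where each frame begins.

Answer: 0 2 4 5 6 8 10 11 13 15

Derivation:
Frame 1 starts at roll index 0: rolls=4,6 (sum=10), consumes 2 rolls
Frame 2 starts at roll index 2: rolls=0,4 (sum=4), consumes 2 rolls
Frame 3 starts at roll index 4: roll=10 (strike), consumes 1 roll
Frame 4 starts at roll index 5: roll=10 (strike), consumes 1 roll
Frame 5 starts at roll index 6: rolls=9,0 (sum=9), consumes 2 rolls
Frame 6 starts at roll index 8: rolls=9,1 (sum=10), consumes 2 rolls
Frame 7 starts at roll index 10: roll=10 (strike), consumes 1 roll
Frame 8 starts at roll index 11: rolls=4,5 (sum=9), consumes 2 rolls
Frame 9 starts at roll index 13: rolls=1,3 (sum=4), consumes 2 rolls
Frame 10 starts at roll index 15: 2 remaining rolls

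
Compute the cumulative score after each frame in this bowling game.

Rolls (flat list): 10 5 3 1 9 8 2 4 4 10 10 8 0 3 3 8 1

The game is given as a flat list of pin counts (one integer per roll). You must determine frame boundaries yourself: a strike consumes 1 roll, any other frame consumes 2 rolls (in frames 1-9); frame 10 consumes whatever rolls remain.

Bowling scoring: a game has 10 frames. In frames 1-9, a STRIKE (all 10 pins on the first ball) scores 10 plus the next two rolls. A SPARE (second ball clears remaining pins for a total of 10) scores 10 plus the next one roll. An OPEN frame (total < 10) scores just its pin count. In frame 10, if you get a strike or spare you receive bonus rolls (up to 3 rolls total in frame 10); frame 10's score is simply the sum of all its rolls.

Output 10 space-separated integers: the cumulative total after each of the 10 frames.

Answer: 18 26 44 58 66 94 112 120 126 135

Derivation:
Frame 1: STRIKE. 10 + next two rolls (5+3) = 18. Cumulative: 18
Frame 2: OPEN (5+3=8). Cumulative: 26
Frame 3: SPARE (1+9=10). 10 + next roll (8) = 18. Cumulative: 44
Frame 4: SPARE (8+2=10). 10 + next roll (4) = 14. Cumulative: 58
Frame 5: OPEN (4+4=8). Cumulative: 66
Frame 6: STRIKE. 10 + next two rolls (10+8) = 28. Cumulative: 94
Frame 7: STRIKE. 10 + next two rolls (8+0) = 18. Cumulative: 112
Frame 8: OPEN (8+0=8). Cumulative: 120
Frame 9: OPEN (3+3=6). Cumulative: 126
Frame 10: OPEN. Sum of all frame-10 rolls (8+1) = 9. Cumulative: 135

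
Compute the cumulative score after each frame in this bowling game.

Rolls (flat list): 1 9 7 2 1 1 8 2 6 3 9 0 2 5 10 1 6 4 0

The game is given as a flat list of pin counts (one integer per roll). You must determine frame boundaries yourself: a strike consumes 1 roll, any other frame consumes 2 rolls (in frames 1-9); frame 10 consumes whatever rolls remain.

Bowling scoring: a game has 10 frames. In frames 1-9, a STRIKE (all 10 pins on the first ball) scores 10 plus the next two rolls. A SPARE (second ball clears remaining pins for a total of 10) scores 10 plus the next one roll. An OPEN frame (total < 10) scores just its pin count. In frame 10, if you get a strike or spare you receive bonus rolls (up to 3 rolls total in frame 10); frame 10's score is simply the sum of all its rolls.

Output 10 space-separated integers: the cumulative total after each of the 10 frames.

Answer: 17 26 28 44 53 62 69 86 93 97

Derivation:
Frame 1: SPARE (1+9=10). 10 + next roll (7) = 17. Cumulative: 17
Frame 2: OPEN (7+2=9). Cumulative: 26
Frame 3: OPEN (1+1=2). Cumulative: 28
Frame 4: SPARE (8+2=10). 10 + next roll (6) = 16. Cumulative: 44
Frame 5: OPEN (6+3=9). Cumulative: 53
Frame 6: OPEN (9+0=9). Cumulative: 62
Frame 7: OPEN (2+5=7). Cumulative: 69
Frame 8: STRIKE. 10 + next two rolls (1+6) = 17. Cumulative: 86
Frame 9: OPEN (1+6=7). Cumulative: 93
Frame 10: OPEN. Sum of all frame-10 rolls (4+0) = 4. Cumulative: 97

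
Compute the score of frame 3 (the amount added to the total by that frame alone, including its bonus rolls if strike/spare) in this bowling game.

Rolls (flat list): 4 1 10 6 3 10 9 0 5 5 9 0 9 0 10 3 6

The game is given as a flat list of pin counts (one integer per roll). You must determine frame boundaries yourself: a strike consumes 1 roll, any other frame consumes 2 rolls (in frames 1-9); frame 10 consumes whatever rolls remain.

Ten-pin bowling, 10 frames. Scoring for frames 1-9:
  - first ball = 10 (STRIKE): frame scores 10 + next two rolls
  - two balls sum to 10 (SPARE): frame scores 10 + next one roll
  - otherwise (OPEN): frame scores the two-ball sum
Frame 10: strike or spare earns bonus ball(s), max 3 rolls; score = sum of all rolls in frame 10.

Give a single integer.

Answer: 9

Derivation:
Frame 1: OPEN (4+1=5). Cumulative: 5
Frame 2: STRIKE. 10 + next two rolls (6+3) = 19. Cumulative: 24
Frame 3: OPEN (6+3=9). Cumulative: 33
Frame 4: STRIKE. 10 + next two rolls (9+0) = 19. Cumulative: 52
Frame 5: OPEN (9+0=9). Cumulative: 61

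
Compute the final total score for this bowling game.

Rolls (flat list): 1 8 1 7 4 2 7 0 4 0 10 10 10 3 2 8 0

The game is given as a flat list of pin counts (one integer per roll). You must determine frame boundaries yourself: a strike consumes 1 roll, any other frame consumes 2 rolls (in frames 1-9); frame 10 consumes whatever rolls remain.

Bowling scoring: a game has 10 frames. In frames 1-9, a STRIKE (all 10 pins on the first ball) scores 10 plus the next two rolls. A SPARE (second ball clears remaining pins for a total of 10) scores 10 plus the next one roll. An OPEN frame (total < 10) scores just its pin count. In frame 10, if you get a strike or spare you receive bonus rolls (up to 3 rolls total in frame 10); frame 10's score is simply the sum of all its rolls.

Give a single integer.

Frame 1: OPEN (1+8=9). Cumulative: 9
Frame 2: OPEN (1+7=8). Cumulative: 17
Frame 3: OPEN (4+2=6). Cumulative: 23
Frame 4: OPEN (7+0=7). Cumulative: 30
Frame 5: OPEN (4+0=4). Cumulative: 34
Frame 6: STRIKE. 10 + next two rolls (10+10) = 30. Cumulative: 64
Frame 7: STRIKE. 10 + next two rolls (10+3) = 23. Cumulative: 87
Frame 8: STRIKE. 10 + next two rolls (3+2) = 15. Cumulative: 102
Frame 9: OPEN (3+2=5). Cumulative: 107
Frame 10: OPEN. Sum of all frame-10 rolls (8+0) = 8. Cumulative: 115

Answer: 115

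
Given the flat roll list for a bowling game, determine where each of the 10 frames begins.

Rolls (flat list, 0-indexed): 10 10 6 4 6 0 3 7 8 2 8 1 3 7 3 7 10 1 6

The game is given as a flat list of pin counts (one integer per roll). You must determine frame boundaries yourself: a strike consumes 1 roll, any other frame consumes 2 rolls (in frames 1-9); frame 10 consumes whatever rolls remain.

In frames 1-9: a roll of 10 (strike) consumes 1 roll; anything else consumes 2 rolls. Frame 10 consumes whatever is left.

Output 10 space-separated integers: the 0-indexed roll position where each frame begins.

Frame 1 starts at roll index 0: roll=10 (strike), consumes 1 roll
Frame 2 starts at roll index 1: roll=10 (strike), consumes 1 roll
Frame 3 starts at roll index 2: rolls=6,4 (sum=10), consumes 2 rolls
Frame 4 starts at roll index 4: rolls=6,0 (sum=6), consumes 2 rolls
Frame 5 starts at roll index 6: rolls=3,7 (sum=10), consumes 2 rolls
Frame 6 starts at roll index 8: rolls=8,2 (sum=10), consumes 2 rolls
Frame 7 starts at roll index 10: rolls=8,1 (sum=9), consumes 2 rolls
Frame 8 starts at roll index 12: rolls=3,7 (sum=10), consumes 2 rolls
Frame 9 starts at roll index 14: rolls=3,7 (sum=10), consumes 2 rolls
Frame 10 starts at roll index 16: 3 remaining rolls

Answer: 0 1 2 4 6 8 10 12 14 16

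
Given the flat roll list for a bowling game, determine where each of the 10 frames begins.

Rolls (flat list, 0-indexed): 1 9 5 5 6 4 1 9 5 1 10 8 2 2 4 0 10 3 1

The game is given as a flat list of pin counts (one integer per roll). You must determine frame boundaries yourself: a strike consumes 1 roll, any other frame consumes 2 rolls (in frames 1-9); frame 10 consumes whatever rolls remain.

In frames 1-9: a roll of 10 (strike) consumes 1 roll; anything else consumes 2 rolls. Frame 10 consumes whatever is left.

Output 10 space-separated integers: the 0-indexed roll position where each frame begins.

Answer: 0 2 4 6 8 10 11 13 15 17

Derivation:
Frame 1 starts at roll index 0: rolls=1,9 (sum=10), consumes 2 rolls
Frame 2 starts at roll index 2: rolls=5,5 (sum=10), consumes 2 rolls
Frame 3 starts at roll index 4: rolls=6,4 (sum=10), consumes 2 rolls
Frame 4 starts at roll index 6: rolls=1,9 (sum=10), consumes 2 rolls
Frame 5 starts at roll index 8: rolls=5,1 (sum=6), consumes 2 rolls
Frame 6 starts at roll index 10: roll=10 (strike), consumes 1 roll
Frame 7 starts at roll index 11: rolls=8,2 (sum=10), consumes 2 rolls
Frame 8 starts at roll index 13: rolls=2,4 (sum=6), consumes 2 rolls
Frame 9 starts at roll index 15: rolls=0,10 (sum=10), consumes 2 rolls
Frame 10 starts at roll index 17: 2 remaining rolls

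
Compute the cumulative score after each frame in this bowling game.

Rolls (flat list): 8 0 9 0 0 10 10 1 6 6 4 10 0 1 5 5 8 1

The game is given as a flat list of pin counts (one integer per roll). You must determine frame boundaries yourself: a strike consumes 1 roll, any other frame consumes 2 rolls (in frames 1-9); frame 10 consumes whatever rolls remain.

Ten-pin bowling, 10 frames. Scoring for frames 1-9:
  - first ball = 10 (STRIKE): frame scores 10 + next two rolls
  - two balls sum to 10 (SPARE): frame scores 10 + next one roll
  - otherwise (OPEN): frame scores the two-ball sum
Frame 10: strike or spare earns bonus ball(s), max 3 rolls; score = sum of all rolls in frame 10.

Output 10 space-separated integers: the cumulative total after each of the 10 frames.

Frame 1: OPEN (8+0=8). Cumulative: 8
Frame 2: OPEN (9+0=9). Cumulative: 17
Frame 3: SPARE (0+10=10). 10 + next roll (10) = 20. Cumulative: 37
Frame 4: STRIKE. 10 + next two rolls (1+6) = 17. Cumulative: 54
Frame 5: OPEN (1+6=7). Cumulative: 61
Frame 6: SPARE (6+4=10). 10 + next roll (10) = 20. Cumulative: 81
Frame 7: STRIKE. 10 + next two rolls (0+1) = 11. Cumulative: 92
Frame 8: OPEN (0+1=1). Cumulative: 93
Frame 9: SPARE (5+5=10). 10 + next roll (8) = 18. Cumulative: 111
Frame 10: OPEN. Sum of all frame-10 rolls (8+1) = 9. Cumulative: 120

Answer: 8 17 37 54 61 81 92 93 111 120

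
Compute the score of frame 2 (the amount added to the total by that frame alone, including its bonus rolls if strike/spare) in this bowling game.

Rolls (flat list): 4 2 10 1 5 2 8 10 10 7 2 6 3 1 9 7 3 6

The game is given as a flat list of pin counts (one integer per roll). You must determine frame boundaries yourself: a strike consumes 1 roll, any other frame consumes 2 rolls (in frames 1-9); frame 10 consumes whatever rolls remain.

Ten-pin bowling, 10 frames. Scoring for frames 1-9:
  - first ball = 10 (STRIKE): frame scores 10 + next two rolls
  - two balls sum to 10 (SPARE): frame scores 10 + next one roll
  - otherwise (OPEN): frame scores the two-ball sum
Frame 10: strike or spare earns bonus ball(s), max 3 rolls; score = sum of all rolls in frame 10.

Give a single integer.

Answer: 16

Derivation:
Frame 1: OPEN (4+2=6). Cumulative: 6
Frame 2: STRIKE. 10 + next two rolls (1+5) = 16. Cumulative: 22
Frame 3: OPEN (1+5=6). Cumulative: 28
Frame 4: SPARE (2+8=10). 10 + next roll (10) = 20. Cumulative: 48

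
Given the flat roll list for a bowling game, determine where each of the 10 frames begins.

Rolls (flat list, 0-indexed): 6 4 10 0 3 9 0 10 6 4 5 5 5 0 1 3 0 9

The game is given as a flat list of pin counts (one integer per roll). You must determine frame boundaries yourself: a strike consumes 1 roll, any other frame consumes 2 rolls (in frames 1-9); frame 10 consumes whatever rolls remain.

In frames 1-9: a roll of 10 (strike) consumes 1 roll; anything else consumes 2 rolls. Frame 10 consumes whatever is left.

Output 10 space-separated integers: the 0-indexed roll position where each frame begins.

Frame 1 starts at roll index 0: rolls=6,4 (sum=10), consumes 2 rolls
Frame 2 starts at roll index 2: roll=10 (strike), consumes 1 roll
Frame 3 starts at roll index 3: rolls=0,3 (sum=3), consumes 2 rolls
Frame 4 starts at roll index 5: rolls=9,0 (sum=9), consumes 2 rolls
Frame 5 starts at roll index 7: roll=10 (strike), consumes 1 roll
Frame 6 starts at roll index 8: rolls=6,4 (sum=10), consumes 2 rolls
Frame 7 starts at roll index 10: rolls=5,5 (sum=10), consumes 2 rolls
Frame 8 starts at roll index 12: rolls=5,0 (sum=5), consumes 2 rolls
Frame 9 starts at roll index 14: rolls=1,3 (sum=4), consumes 2 rolls
Frame 10 starts at roll index 16: 2 remaining rolls

Answer: 0 2 3 5 7 8 10 12 14 16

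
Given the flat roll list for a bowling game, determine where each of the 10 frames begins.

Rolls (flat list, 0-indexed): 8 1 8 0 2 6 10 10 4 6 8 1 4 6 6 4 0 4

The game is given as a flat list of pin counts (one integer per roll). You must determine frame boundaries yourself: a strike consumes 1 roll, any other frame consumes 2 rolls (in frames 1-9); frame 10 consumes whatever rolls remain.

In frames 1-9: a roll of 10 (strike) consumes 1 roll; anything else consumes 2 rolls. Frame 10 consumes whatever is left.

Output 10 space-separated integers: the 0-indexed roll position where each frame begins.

Answer: 0 2 4 6 7 8 10 12 14 16

Derivation:
Frame 1 starts at roll index 0: rolls=8,1 (sum=9), consumes 2 rolls
Frame 2 starts at roll index 2: rolls=8,0 (sum=8), consumes 2 rolls
Frame 3 starts at roll index 4: rolls=2,6 (sum=8), consumes 2 rolls
Frame 4 starts at roll index 6: roll=10 (strike), consumes 1 roll
Frame 5 starts at roll index 7: roll=10 (strike), consumes 1 roll
Frame 6 starts at roll index 8: rolls=4,6 (sum=10), consumes 2 rolls
Frame 7 starts at roll index 10: rolls=8,1 (sum=9), consumes 2 rolls
Frame 8 starts at roll index 12: rolls=4,6 (sum=10), consumes 2 rolls
Frame 9 starts at roll index 14: rolls=6,4 (sum=10), consumes 2 rolls
Frame 10 starts at roll index 16: 2 remaining rolls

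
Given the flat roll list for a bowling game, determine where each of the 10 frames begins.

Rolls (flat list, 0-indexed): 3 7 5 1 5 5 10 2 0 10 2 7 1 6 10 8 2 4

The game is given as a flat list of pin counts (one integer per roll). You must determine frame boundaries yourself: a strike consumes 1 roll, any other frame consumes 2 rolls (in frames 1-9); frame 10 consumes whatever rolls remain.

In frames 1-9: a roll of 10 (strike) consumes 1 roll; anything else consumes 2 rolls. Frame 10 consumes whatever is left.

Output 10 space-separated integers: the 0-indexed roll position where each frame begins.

Answer: 0 2 4 6 7 9 10 12 14 15

Derivation:
Frame 1 starts at roll index 0: rolls=3,7 (sum=10), consumes 2 rolls
Frame 2 starts at roll index 2: rolls=5,1 (sum=6), consumes 2 rolls
Frame 3 starts at roll index 4: rolls=5,5 (sum=10), consumes 2 rolls
Frame 4 starts at roll index 6: roll=10 (strike), consumes 1 roll
Frame 5 starts at roll index 7: rolls=2,0 (sum=2), consumes 2 rolls
Frame 6 starts at roll index 9: roll=10 (strike), consumes 1 roll
Frame 7 starts at roll index 10: rolls=2,7 (sum=9), consumes 2 rolls
Frame 8 starts at roll index 12: rolls=1,6 (sum=7), consumes 2 rolls
Frame 9 starts at roll index 14: roll=10 (strike), consumes 1 roll
Frame 10 starts at roll index 15: 3 remaining rolls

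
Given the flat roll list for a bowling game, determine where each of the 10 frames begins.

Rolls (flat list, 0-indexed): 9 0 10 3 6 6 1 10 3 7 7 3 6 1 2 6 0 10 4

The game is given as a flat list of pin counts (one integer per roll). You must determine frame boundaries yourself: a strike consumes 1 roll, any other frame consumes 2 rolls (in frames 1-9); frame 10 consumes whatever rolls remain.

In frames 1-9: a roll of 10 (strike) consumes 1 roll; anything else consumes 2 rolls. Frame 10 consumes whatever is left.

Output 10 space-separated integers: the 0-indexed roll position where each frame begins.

Answer: 0 2 3 5 7 8 10 12 14 16

Derivation:
Frame 1 starts at roll index 0: rolls=9,0 (sum=9), consumes 2 rolls
Frame 2 starts at roll index 2: roll=10 (strike), consumes 1 roll
Frame 3 starts at roll index 3: rolls=3,6 (sum=9), consumes 2 rolls
Frame 4 starts at roll index 5: rolls=6,1 (sum=7), consumes 2 rolls
Frame 5 starts at roll index 7: roll=10 (strike), consumes 1 roll
Frame 6 starts at roll index 8: rolls=3,7 (sum=10), consumes 2 rolls
Frame 7 starts at roll index 10: rolls=7,3 (sum=10), consumes 2 rolls
Frame 8 starts at roll index 12: rolls=6,1 (sum=7), consumes 2 rolls
Frame 9 starts at roll index 14: rolls=2,6 (sum=8), consumes 2 rolls
Frame 10 starts at roll index 16: 3 remaining rolls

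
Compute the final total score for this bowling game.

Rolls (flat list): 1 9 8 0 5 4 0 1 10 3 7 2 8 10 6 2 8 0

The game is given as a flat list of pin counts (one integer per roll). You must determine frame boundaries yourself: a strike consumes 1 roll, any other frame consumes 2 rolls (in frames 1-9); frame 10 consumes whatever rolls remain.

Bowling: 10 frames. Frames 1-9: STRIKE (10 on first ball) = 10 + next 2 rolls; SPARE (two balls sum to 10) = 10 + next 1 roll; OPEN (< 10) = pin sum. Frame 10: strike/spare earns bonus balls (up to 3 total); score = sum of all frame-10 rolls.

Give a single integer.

Answer: 122

Derivation:
Frame 1: SPARE (1+9=10). 10 + next roll (8) = 18. Cumulative: 18
Frame 2: OPEN (8+0=8). Cumulative: 26
Frame 3: OPEN (5+4=9). Cumulative: 35
Frame 4: OPEN (0+1=1). Cumulative: 36
Frame 5: STRIKE. 10 + next two rolls (3+7) = 20. Cumulative: 56
Frame 6: SPARE (3+7=10). 10 + next roll (2) = 12. Cumulative: 68
Frame 7: SPARE (2+8=10). 10 + next roll (10) = 20. Cumulative: 88
Frame 8: STRIKE. 10 + next two rolls (6+2) = 18. Cumulative: 106
Frame 9: OPEN (6+2=8). Cumulative: 114
Frame 10: OPEN. Sum of all frame-10 rolls (8+0) = 8. Cumulative: 122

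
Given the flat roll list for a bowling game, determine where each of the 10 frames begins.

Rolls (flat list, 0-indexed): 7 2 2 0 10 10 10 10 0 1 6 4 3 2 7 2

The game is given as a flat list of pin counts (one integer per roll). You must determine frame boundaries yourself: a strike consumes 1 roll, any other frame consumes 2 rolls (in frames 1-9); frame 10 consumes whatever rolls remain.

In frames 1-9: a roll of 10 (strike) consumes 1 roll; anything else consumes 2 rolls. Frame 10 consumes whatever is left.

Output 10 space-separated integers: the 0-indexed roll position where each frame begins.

Frame 1 starts at roll index 0: rolls=7,2 (sum=9), consumes 2 rolls
Frame 2 starts at roll index 2: rolls=2,0 (sum=2), consumes 2 rolls
Frame 3 starts at roll index 4: roll=10 (strike), consumes 1 roll
Frame 4 starts at roll index 5: roll=10 (strike), consumes 1 roll
Frame 5 starts at roll index 6: roll=10 (strike), consumes 1 roll
Frame 6 starts at roll index 7: roll=10 (strike), consumes 1 roll
Frame 7 starts at roll index 8: rolls=0,1 (sum=1), consumes 2 rolls
Frame 8 starts at roll index 10: rolls=6,4 (sum=10), consumes 2 rolls
Frame 9 starts at roll index 12: rolls=3,2 (sum=5), consumes 2 rolls
Frame 10 starts at roll index 14: 2 remaining rolls

Answer: 0 2 4 5 6 7 8 10 12 14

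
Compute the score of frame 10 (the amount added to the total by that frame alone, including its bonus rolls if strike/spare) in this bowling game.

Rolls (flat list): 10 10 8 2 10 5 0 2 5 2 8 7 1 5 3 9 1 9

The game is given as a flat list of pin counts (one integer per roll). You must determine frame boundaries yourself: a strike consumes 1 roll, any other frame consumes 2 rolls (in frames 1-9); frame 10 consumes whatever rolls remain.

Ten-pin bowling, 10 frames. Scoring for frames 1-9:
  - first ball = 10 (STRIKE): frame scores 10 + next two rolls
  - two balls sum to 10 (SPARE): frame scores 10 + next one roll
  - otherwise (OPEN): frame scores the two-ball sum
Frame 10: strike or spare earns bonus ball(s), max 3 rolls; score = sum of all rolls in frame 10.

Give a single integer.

Frame 1: STRIKE. 10 + next two rolls (10+8) = 28. Cumulative: 28
Frame 2: STRIKE. 10 + next two rolls (8+2) = 20. Cumulative: 48
Frame 3: SPARE (8+2=10). 10 + next roll (10) = 20. Cumulative: 68
Frame 4: STRIKE. 10 + next two rolls (5+0) = 15. Cumulative: 83
Frame 5: OPEN (5+0=5). Cumulative: 88
Frame 6: OPEN (2+5=7). Cumulative: 95
Frame 7: SPARE (2+8=10). 10 + next roll (7) = 17. Cumulative: 112
Frame 8: OPEN (7+1=8). Cumulative: 120
Frame 9: OPEN (5+3=8). Cumulative: 128
Frame 10: SPARE. Sum of all frame-10 rolls (9+1+9) = 19. Cumulative: 147

Answer: 19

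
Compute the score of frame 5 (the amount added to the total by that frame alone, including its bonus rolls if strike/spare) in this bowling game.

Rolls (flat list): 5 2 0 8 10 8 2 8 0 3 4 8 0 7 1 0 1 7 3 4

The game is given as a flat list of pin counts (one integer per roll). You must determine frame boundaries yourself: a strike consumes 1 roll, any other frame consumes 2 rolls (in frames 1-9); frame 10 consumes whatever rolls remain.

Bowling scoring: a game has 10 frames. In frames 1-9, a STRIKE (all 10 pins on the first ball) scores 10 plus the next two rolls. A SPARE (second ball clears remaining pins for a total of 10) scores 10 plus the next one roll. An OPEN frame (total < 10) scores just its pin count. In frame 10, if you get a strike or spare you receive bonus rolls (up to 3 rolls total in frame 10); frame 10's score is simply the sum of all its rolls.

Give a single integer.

Frame 1: OPEN (5+2=7). Cumulative: 7
Frame 2: OPEN (0+8=8). Cumulative: 15
Frame 3: STRIKE. 10 + next two rolls (8+2) = 20. Cumulative: 35
Frame 4: SPARE (8+2=10). 10 + next roll (8) = 18. Cumulative: 53
Frame 5: OPEN (8+0=8). Cumulative: 61
Frame 6: OPEN (3+4=7). Cumulative: 68
Frame 7: OPEN (8+0=8). Cumulative: 76

Answer: 8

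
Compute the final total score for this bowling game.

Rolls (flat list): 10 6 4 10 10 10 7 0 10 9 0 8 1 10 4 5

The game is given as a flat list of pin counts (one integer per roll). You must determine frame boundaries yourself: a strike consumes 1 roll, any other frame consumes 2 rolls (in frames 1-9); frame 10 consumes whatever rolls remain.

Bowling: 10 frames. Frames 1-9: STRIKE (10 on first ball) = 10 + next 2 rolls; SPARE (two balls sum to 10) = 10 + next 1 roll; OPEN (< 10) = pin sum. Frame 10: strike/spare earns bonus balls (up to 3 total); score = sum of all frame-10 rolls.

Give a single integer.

Frame 1: STRIKE. 10 + next two rolls (6+4) = 20. Cumulative: 20
Frame 2: SPARE (6+4=10). 10 + next roll (10) = 20. Cumulative: 40
Frame 3: STRIKE. 10 + next two rolls (10+10) = 30. Cumulative: 70
Frame 4: STRIKE. 10 + next two rolls (10+7) = 27. Cumulative: 97
Frame 5: STRIKE. 10 + next two rolls (7+0) = 17. Cumulative: 114
Frame 6: OPEN (7+0=7). Cumulative: 121
Frame 7: STRIKE. 10 + next two rolls (9+0) = 19. Cumulative: 140
Frame 8: OPEN (9+0=9). Cumulative: 149
Frame 9: OPEN (8+1=9). Cumulative: 158
Frame 10: STRIKE. Sum of all frame-10 rolls (10+4+5) = 19. Cumulative: 177

Answer: 177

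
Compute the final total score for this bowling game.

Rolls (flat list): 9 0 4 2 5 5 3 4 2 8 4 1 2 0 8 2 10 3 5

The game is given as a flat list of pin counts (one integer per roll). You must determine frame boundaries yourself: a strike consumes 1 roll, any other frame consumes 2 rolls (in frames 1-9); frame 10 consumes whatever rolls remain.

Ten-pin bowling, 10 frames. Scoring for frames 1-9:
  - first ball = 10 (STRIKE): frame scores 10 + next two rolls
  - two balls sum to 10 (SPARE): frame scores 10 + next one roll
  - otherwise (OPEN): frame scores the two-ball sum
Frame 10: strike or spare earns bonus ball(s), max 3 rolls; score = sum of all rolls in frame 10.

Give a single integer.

Answer: 102

Derivation:
Frame 1: OPEN (9+0=9). Cumulative: 9
Frame 2: OPEN (4+2=6). Cumulative: 15
Frame 3: SPARE (5+5=10). 10 + next roll (3) = 13. Cumulative: 28
Frame 4: OPEN (3+4=7). Cumulative: 35
Frame 5: SPARE (2+8=10). 10 + next roll (4) = 14. Cumulative: 49
Frame 6: OPEN (4+1=5). Cumulative: 54
Frame 7: OPEN (2+0=2). Cumulative: 56
Frame 8: SPARE (8+2=10). 10 + next roll (10) = 20. Cumulative: 76
Frame 9: STRIKE. 10 + next two rolls (3+5) = 18. Cumulative: 94
Frame 10: OPEN. Sum of all frame-10 rolls (3+5) = 8. Cumulative: 102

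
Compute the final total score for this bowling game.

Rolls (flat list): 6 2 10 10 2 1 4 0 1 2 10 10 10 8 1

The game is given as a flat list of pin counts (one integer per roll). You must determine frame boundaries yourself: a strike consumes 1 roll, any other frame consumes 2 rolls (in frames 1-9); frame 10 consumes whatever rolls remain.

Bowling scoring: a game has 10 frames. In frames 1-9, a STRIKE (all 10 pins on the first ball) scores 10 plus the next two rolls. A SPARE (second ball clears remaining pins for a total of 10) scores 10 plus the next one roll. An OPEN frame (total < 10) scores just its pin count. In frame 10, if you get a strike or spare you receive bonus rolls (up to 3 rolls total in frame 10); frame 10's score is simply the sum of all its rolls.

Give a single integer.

Frame 1: OPEN (6+2=8). Cumulative: 8
Frame 2: STRIKE. 10 + next two rolls (10+2) = 22. Cumulative: 30
Frame 3: STRIKE. 10 + next two rolls (2+1) = 13. Cumulative: 43
Frame 4: OPEN (2+1=3). Cumulative: 46
Frame 5: OPEN (4+0=4). Cumulative: 50
Frame 6: OPEN (1+2=3). Cumulative: 53
Frame 7: STRIKE. 10 + next two rolls (10+10) = 30. Cumulative: 83
Frame 8: STRIKE. 10 + next two rolls (10+8) = 28. Cumulative: 111
Frame 9: STRIKE. 10 + next two rolls (8+1) = 19. Cumulative: 130
Frame 10: OPEN. Sum of all frame-10 rolls (8+1) = 9. Cumulative: 139

Answer: 139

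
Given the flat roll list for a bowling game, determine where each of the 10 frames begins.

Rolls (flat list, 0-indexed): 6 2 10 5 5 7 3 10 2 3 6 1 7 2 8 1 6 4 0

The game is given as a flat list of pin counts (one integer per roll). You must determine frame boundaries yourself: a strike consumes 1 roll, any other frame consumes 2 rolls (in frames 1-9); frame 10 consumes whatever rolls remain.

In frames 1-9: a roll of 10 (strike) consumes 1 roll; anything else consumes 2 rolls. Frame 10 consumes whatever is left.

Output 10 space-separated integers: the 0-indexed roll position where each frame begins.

Frame 1 starts at roll index 0: rolls=6,2 (sum=8), consumes 2 rolls
Frame 2 starts at roll index 2: roll=10 (strike), consumes 1 roll
Frame 3 starts at roll index 3: rolls=5,5 (sum=10), consumes 2 rolls
Frame 4 starts at roll index 5: rolls=7,3 (sum=10), consumes 2 rolls
Frame 5 starts at roll index 7: roll=10 (strike), consumes 1 roll
Frame 6 starts at roll index 8: rolls=2,3 (sum=5), consumes 2 rolls
Frame 7 starts at roll index 10: rolls=6,1 (sum=7), consumes 2 rolls
Frame 8 starts at roll index 12: rolls=7,2 (sum=9), consumes 2 rolls
Frame 9 starts at roll index 14: rolls=8,1 (sum=9), consumes 2 rolls
Frame 10 starts at roll index 16: 3 remaining rolls

Answer: 0 2 3 5 7 8 10 12 14 16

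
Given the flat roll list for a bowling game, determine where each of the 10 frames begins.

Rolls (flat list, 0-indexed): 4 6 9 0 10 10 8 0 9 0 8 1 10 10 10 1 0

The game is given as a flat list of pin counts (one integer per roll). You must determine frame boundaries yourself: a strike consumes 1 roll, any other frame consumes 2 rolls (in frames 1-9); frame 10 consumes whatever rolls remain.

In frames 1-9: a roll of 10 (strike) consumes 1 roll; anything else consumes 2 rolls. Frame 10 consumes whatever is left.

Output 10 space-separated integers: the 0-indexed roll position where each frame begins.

Answer: 0 2 4 5 6 8 10 12 13 14

Derivation:
Frame 1 starts at roll index 0: rolls=4,6 (sum=10), consumes 2 rolls
Frame 2 starts at roll index 2: rolls=9,0 (sum=9), consumes 2 rolls
Frame 3 starts at roll index 4: roll=10 (strike), consumes 1 roll
Frame 4 starts at roll index 5: roll=10 (strike), consumes 1 roll
Frame 5 starts at roll index 6: rolls=8,0 (sum=8), consumes 2 rolls
Frame 6 starts at roll index 8: rolls=9,0 (sum=9), consumes 2 rolls
Frame 7 starts at roll index 10: rolls=8,1 (sum=9), consumes 2 rolls
Frame 8 starts at roll index 12: roll=10 (strike), consumes 1 roll
Frame 9 starts at roll index 13: roll=10 (strike), consumes 1 roll
Frame 10 starts at roll index 14: 3 remaining rolls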